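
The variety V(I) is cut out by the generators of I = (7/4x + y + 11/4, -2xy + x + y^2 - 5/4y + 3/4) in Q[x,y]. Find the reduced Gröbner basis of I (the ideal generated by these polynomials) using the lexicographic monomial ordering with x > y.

f_1 = 7/4x + y + 11/4, LT = x.
f_2 = -2xy + x + y^2 - 5/4y + 3/4, LT = xy.

S(f_1,f_2): lcm = xy. S = 1/2x + 15/14y^2 + 53/56y + 3/8.
  reduce S modulo (f_1, f_2):
  remainder 15/14y^2 + 37/56y - 23/56 ≠ 0; add g_3 = 15/14y^2 + 37/56y - 23/56 to the basis.

The other S-polynomials (S(f_1,g_3), S(f_2,g_3)) all reduce to 0 modulo the current basis, so we have a Gröbner basis.
Inter-reduce: drop elements whose leading term is divisible by another's, tail-reduce, and make monic.

G = {x + 4/7y + 11/7, y^2 + 37/60y - 23/60}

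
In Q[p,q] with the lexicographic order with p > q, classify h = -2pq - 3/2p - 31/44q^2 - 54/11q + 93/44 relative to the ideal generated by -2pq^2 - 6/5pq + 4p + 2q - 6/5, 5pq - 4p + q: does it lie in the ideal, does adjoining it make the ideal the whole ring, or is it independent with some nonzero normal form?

-2pq - 3/2p - 31/44q^2 - 54/11q + 93/44 lies in I (it reduces to 0).

First compute the reduced Gröbner basis of I by Buchberger's algorithm.
f_1 = -2pq^2 - 6/5pq + 4p + 2q - 6/5, LT = pq^2.
f_2 = 5pq - 4p + q, LT = pq.

S(f_1,f_2): lcm = pq^2. S = 7/5pq - 2p - 1/5q^2 - q + 3/5.
  reduce S modulo (f_1, f_2):
  remainder -22/25p - 1/5q^2 - 32/25q + 3/5 ≠ 0; add k_3 = -22/25p - 1/5q^2 - 32/25q + 3/5 to the basis.

S(f_1,k_3): lcm = pq^2. S = 3/5pq - 2p - 5/22q^4 - 16/11q^3 + 15/22q^2 - q + 3/5.
  reduce S modulo (f_1, f_2, k_3):
  remainder -5/22q^4 - 16/11q^3 + 113/110q^2 + 12/11q - 24/55 ≠ 0; add k_4 = -5/22q^4 - 16/11q^3 + 113/110q^2 + 12/11q - 24/55 to the basis.

S(f_2,k_3): lcm = pq. S = -4/5p - 5/22q^3 - 16/11q^2 + 97/110q.
  reduce S modulo (f_1, f_2, k_3, k_4):
  remainder -5/22q^3 - 14/11q^2 + 45/22q - 6/11 ≠ 0; add k_5 = -5/22q^3 - 14/11q^2 + 45/22q - 6/11 to the basis.

The other S-polynomials (S(f_1,k_4), S(f_2,k_4), S(k_3,k_4), S(f_1,k_5), S(f_2,k_5), S(k_3,k_5), S(k_4,k_5)) all reduce to 0 modulo the current basis, so we have a Gröbner basis.
Inter-reduce: drop elements whose leading term is divisible by another's, tail-reduce, and make monic.
Reduced Gröbner basis: {p + 5/22q^2 + 16/11q - 15/22, q^3 + 28/5q^2 - 9q + 12/5}.
Label its elements g_1 = p + 5/22q^2 + 16/11q - 15/22, g_2 = q^3 + 28/5q^2 - 9q + 12/5.

Reduce h = -2pq - 3/2p - 31/44q^2 - 54/11q + 93/44 modulo G:
  leading term pq: subtract (-2q)·g_1 from -2pq - 3/2p - 31/44q^2 - 54/11q + 93/44 → -3/2p + 5/11q^3 + 97/44q^2 - 69/11q + 93/44
  leading term p: subtract (-3/2)·g_1 from -3/2p + 5/11q^3 + 97/44q^2 - 69/11q + 93/44 → 5/11q^3 + 28/11q^2 - 45/11q + 12/11
  leading term q^3: subtract (5/11)·g_2 from 5/11q^3 + 28/11q^2 - 45/11q + 12/11 → 0
  normal form = 0.
Since the normal form is 0, h ∈ I.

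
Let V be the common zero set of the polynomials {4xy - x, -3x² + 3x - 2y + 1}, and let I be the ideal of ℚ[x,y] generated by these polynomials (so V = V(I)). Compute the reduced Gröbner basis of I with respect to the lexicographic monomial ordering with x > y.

G = {x² - x + ⅔y - ⅓, xy - ¼x, y² - ¾y + ⅛}

This is the nonlinear analogue of row-reducing a linear system.

f_1 = 4xy - x, LT = xy.
f_2 = -3x² + 3x - 2y + 1, LT = x².

S(f_1,f_2): lcm = x²y. S = -¼x² + xy - ⅔y² + ⅓y.
  leading term x²: subtract (1/12)·f_2 from -¼x² + xy - ⅔y² + ⅓y → xy - ¼x - ⅔y² + ½y - 1/12
  leading term xy: subtract (¼)·f_1 from xy - ¼x - ⅔y² + ½y - 1/12 → -⅔y² + ½y - 1/12
  leading term y²: no divisor's leading term divides it; move -⅔y² to the remainder.
  leading term y: no divisor's leading term divides it; move ½y to the remainder.
  leading term 1: no divisor's leading term divides it; move -1/12 to the remainder.
  remainder -⅔y² + ½y - 1/12 ≠ 0; add g_3 = -⅔y² + ½y - 1/12 to the basis.

The other S-polynomials (S(f_1,g_3), S(f_2,g_3)) all reduce to 0 modulo the current basis, so we have a Gröbner basis.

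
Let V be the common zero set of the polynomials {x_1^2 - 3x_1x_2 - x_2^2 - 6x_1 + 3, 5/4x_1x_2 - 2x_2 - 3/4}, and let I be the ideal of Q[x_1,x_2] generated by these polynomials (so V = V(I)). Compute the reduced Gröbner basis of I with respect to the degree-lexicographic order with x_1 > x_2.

Buchberger's algorithm terminates because the ascending chain of leading-term ideals stabilizes.

f_1 = x_1^2 - 3x_1x_2 - x_2^2 - 6x_1 + 3, LT = x_1^2.
f_2 = 5/4x_1x_2 - 2x_2 - 3/4, LT = x_1x_2.

S(f_1,f_2): lcm = x_1^2x_2. S = -3x_1x_2^2 - x_2^3 - 22/5x_1x_2 + 3/5x_1 + 3x_2.
  leading term x_1x_2^2: subtract (-12/5x_2)·f_2 from -3x_1x_2^2 - x_2^3 - 22/5x_1x_2 + 3/5x_1 + 3x_2 → -x_2^3 - 22/5x_1x_2 - 24/5x_2^2 + 3/5x_1 + 6/5x_2
  leading term x_2^3: no divisor's leading term divides it; move -x_2^3 to the remainder.
  leading term x_1x_2: subtract (-88/25)·f_2 from -22/5x_1x_2 - 24/5x_2^2 + 3/5x_1 + 6/5x_2 → -24/5x_2^2 + 3/5x_1 - 146/25x_2 - 66/25
  leading term x_2^2: no divisor's leading term divides it; move -24/5x_2^2 to the remainder.
  leading term x_1: no divisor's leading term divides it; move 3/5x_1 to the remainder.
  leading term x_2: no divisor's leading term divides it; move -146/25x_2 to the remainder.
  leading term 1: no divisor's leading term divides it; move -66/25 to the remainder.
  remainder -x_2^3 - 24/5x_2^2 + 3/5x_1 - 146/25x_2 - 66/25 ≠ 0; add g_3 = -x_2^3 - 24/5x_2^2 + 3/5x_1 - 146/25x_2 - 66/25 to the basis.

The other S-polynomials (S(f_1,g_3), S(f_2,g_3)) all reduce to 0 modulo the current basis, so we have a Gröbner basis.

G = {x_2^3 + 24/5x_2^2 - 3/5x_1 + 146/25x_2 + 66/25, x_1^2 - x_2^2 - 6x_1 - 24/5x_2 + 6/5, x_1x_2 - 8/5x_2 - 3/5}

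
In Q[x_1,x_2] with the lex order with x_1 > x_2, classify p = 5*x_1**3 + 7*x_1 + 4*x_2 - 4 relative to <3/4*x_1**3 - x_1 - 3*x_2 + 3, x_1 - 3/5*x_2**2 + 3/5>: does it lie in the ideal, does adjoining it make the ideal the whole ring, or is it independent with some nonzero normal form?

First compute the reduced Gröbner basis of I by Buchberger's algorithm.
f_1 = 3/4*x_1**3 - x_1 - 3*x_2 + 3, LT = x_1**3.
f_2 = x_1 - 3/5*x_2**2 + 3/5, LT = x_1.

S(f_1,f_2): lcm = x_1**3. S = 3/5*x_1**2*x_2**2 - 3/5*x_1**2 - 4/3*x_1 - 4*x_2 + 4.
  leading term x_1**2*x_2**2: subtract (3/5*x_1*x_2**2)·f_2 from 3/5*x_1**2*x_2**2 - 3/5*x_1**2 - 4/3*x_1 - 4*x_2 + 4 → -3/5*x_1**2 + 9/25*x_1*x_2**4 - 9/25*x_1*x_2**2 - 4/3*x_1 - 4*x_2 + 4
  leading term x_1**2: subtract (-3/5*x_1)·f_2 from -3/5*x_1**2 + 9/25*x_1*x_2**4 - 9/25*x_1*x_2**2 - 4/3*x_1 - 4*x_2 + 4 → 9/25*x_1*x_2**4 - 18/25*x_1*x_2**2 - 73/75*x_1 - 4*x_2 + 4
  leading term x_1*x_2**4: subtract (9/25*x_2**4)·f_2 from 9/25*x_1*x_2**4 - 18/25*x_1*x_2**2 - 73/75*x_1 - 4*x_2 + 4 → -18/25*x_1*x_2**2 - 73/75*x_1 + 27/125*x_2**6 - 27/125*x_2**4 - 4*x_2 + 4
  leading term x_1*x_2**2: subtract (-18/25*x_2**2)·f_2 from -18/25*x_1*x_2**2 - 73/75*x_1 + 27/125*x_2**6 - 27/125*x_2**4 - 4*x_2 + 4 → -73/75*x_1 + 27/125*x_2**6 - 81/125*x_2**4 + 54/125*x_2**2 - 4*x_2 + 4
  leading term x_1: subtract (-73/75)·f_2 from -73/75*x_1 + 27/125*x_2**6 - 81/125*x_2**4 + 54/125*x_2**2 - 4*x_2 + 4 → 27/125*x_2**6 - 81/125*x_2**4 - 19/125*x_2**2 - 4*x_2 + 573/125
  leading term x_2**6: no divisor's leading term divides it; move 27/125*x_2**6 to the remainder.
  leading term x_2**4: no divisor's leading term divides it; move -81/125*x_2**4 to the remainder.
  leading term x_2**2: no divisor's leading term divides it; move -19/125*x_2**2 to the remainder.
  leading term x_2: no divisor's leading term divides it; move -4*x_2 to the remainder.
  leading term 1: no divisor's leading term divides it; move 573/125 to the remainder.
  remainder 27/125*x_2**6 - 81/125*x_2**4 - 19/125*x_2**2 - 4*x_2 + 573/125 ≠ 0; add h_3 = 27/125*x_2**6 - 81/125*x_2**4 - 19/125*x_2**2 - 4*x_2 + 573/125 to the basis.

The other S-polynomials (S(f_1,h_3), S(f_2,h_3)) all reduce to 0 modulo the current basis, so we have a Gröbner basis.
Inter-reduce: drop elements whose leading term is divisible by another's, tail-reduce, and make monic.
Reduced Gröbner basis: {x_1 - 3/5*x_2**2 + 3/5, x_2**6 - 3*x_2**4 - 19/27*x_2**2 - 500/27*x_2 + 191/9}.
Label its elements g_1 = x_1 - 3/5*x_2**2 + 3/5, g_2 = x_2**6 - 3*x_2**4 - 19/27*x_2**2 - 500/27*x_2 + 191/9.

Reduce p = 5*x_1**3 + 7*x_1 + 4*x_2 - 4 modulo G:
  leading term x_1**3: subtract (5*x_1**2)·g_1 from 5*x_1**3 + 7*x_1 + 4*x_2 - 4 → 3*x_1**2*x_2**2 - 3*x_1**2 + 7*x_1 + 4*x_2 - 4
  leading term x_1**2*x_2**2: subtract (3*x_1*x_2**2)·g_1 from 3*x_1**2*x_2**2 - 3*x_1**2 + 7*x_1 + 4*x_2 - 4 → -3*x_1**2 + 9/5*x_1*x_2**4 - 9/5*x_1*x_2**2 + 7*x_1 + 4*x_2 - 4
  leading term x_1**2: subtract (-3*x_1)·g_1 from -3*x_1**2 + 9/5*x_1*x_2**4 - 9/5*x_1*x_2**2 + 7*x_1 + 4*x_2 - 4 → 9/5*x_1*x_2**4 - 18/5*x_1*x_2**2 + 44/5*x_1 + 4*x_2 - 4
  leading term x_1*x_2**4: subtract (9/5*x_2**4)·g_1 from 9/5*x_1*x_2**4 - 18/5*x_1*x_2**2 + 44/5*x_1 + 4*x_2 - 4 → -18/5*x_1*x_2**2 + 44/5*x_1 + 27/25*x_2**6 - 27/25*x_2**4 + 4*x_2 - 4
  leading term x_1*x_2**2: subtract (-18/5*x_2**2)·g_1 from -18/5*x_1*x_2**2 + 44/5*x_1 + 27/25*x_2**6 - 27/25*x_2**4 + 4*x_2 - 4 → 44/5*x_1 + 27/25*x_2**6 - 81/25*x_2**4 + 54/25*x_2**2 + 4*x_2 - 4
  leading term x_1: subtract (44/5)·g_1 from 44/5*x_1 + 27/25*x_2**6 - 81/25*x_2**4 + 54/25*x_2**2 + 4*x_2 - 4 → 27/25*x_2**6 - 81/25*x_2**4 + 186/25*x_2**2 + 4*x_2 - 232/25
  leading term x_2**6: subtract (27/25)·g_2 from 27/25*x_2**6 - 81/25*x_2**4 + 186/25*x_2**2 + 4*x_2 - 232/25 → 41/5*x_2**2 + 24*x_2 - 161/5
  leading term x_2**2: no divisor's leading term divides it; move 41/5*x_2**2 to the remainder.
  leading term x_2: no divisor's leading term divides it; move 24*x_2 to the remainder.
  leading term 1: no divisor's leading term divides it; move -161/5 to the remainder.
  normal form = 41/5*x_2**2 + 24*x_2 - 161/5.
The normal form is nonzero, so p ∉ I. Since p minus its normal form lies in I, I + (p) = I + (r) where r = 41/5*x_2**2 + 24*x_2 - 161/5; decide whether this ideal is the whole ring.
Run Buchberger on G together with r (pairs among the g_i already reduce to 0 since G is a Gröbner basis):
g_1 = x_1 - 3/5*x_2**2 + 3/5, LT = x_1.
g_2 = x_2**6 - 3*x_2**4 - 19/27*x_2**2 - 500/27*x_2 + 191/9, LT = x_2**6.
r = 41/5*x_2**2 + 24*x_2 - 161/5, LT = x_2**2.

S(g_2,r): lcm = x_2**6. S = -120/41*x_2**5 + 38/41*x_2**4 - 19/27*x_2**2 - 500/27*x_2 + 191/9.
  leading term x_2**5: subtract (-600/1681*x_2**3)·r from -120/41*x_2**5 + 38/41*x_2**4 - 19/27*x_2**2 - 500/27*x_2 + 191/9 → 15958/1681*x_2**4 - 19320/1681*x_2**3 - 19/27*x_2**2 - 500/27*x_2 + 191/9
  leading term x_2**4: subtract (79790/68921*x_2**2)·r from 15958/1681*x_2**4 - 19320/1681*x_2**3 - 19/27*x_2**2 - 500/27*x_2 + 191/9 → -2707080/68921*x_2**3 + 68059927/1860867*x_2**2 - 500/27*x_2 + 191/9
  leading term x_2**3: subtract (-13535400/2825761*x_2)·r from -2707080/68921*x_2**3 + 68059927/1860867*x_2**2 - 500/27*x_2 + 191/9 → 11561396207/76295547*x_2**2 - 13180557260/76295547*x_2 + 191/9
  leading term x_2**2: subtract (57806981035/3128117427)·r from 11561396207/76295547*x_2**2 - 13180557260/76295547*x_2 + 191/9 → -1927770392500/3128117427*x_2 + 1927770392500/3128117427
  leading term x_2: no divisor's leading term divides it; move -1927770392500/3128117427*x_2 to the remainder.
  leading term 1: no divisor's leading term divides it; move 1927770392500/3128117427 to the remainder.
  remainder -1927770392500/3128117427*x_2 + 1927770392500/3128117427 ≠ 0; add m_4 = -1927770392500/3128117427*x_2 + 1927770392500/3128117427 to the basis.

The other S-polynomials (S(g_1,g_2), S(g_1,r), S(g_1,m_4), S(g_2,m_4), S(r,m_4)) all reduce to 0 modulo the current basis, so we have a Gröbner basis.
Inter-reduce: drop elements whose leading term is divisible by another's, tail-reduce, and make monic.
Reduced Gröbner basis: {x_1, x_2 - 1}.
The reduced Gröbner basis of I + (p) is {x_1, x_2 - 1} ≠ {1}, a proper ideal, so the enlarged system stays consistent: p is independent of I, with normal form 41/5*x_2**2 + 24*x_2 - 161/5.

5*x_1**3 + 7*x_1 + 4*x_2 - 4 is independent of I; its normal form modulo I is 41/5*x_2**2 + 24*x_2 - 161/5.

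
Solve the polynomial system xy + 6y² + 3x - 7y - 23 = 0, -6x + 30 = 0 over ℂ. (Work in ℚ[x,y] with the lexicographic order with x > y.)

Compute a lex Gröbner basis by Buchberger's algorithm.
f_1 = xy + 3x + 6y² - 7y - 23, LT = xy.
f_2 = -6x + 30, LT = x.

S(f_1,f_2): lcm = xy. S = 3x + 6y² - 2y - 23.
  leading term x: subtract (-½)·f_2 from 3x + 6y² - 2y - 23 → 6y² - 2y - 8
  leading term y²: no divisor's leading term divides it; move 6y² to the remainder.
  leading term y: no divisor's leading term divides it; move -2y to the remainder.
  leading term 1: no divisor's leading term divides it; move -8 to the remainder.
  remainder 6y² - 2y - 8 ≠ 0; add h_3 = 6y² - 2y - 8 to the basis.

The other S-polynomials (S(f_1,h_3), S(f_2,h_3)) all reduce to 0 modulo the current basis, so we have a Gröbner basis.
Inter-reduce: drop elements whose leading term is divisible by another's, tail-reduce, and make monic.
Reduced Gröbner basis: {x - 5, y² - ⅓y - 4/3}.

Elimination: the polynomial y² - ⅓y - 4/3 lies in the elimination ideal for y, so y ∈ {-1, 4/3}. For each such y, the remaining basis elements (now univariate) give the rest of the solution.
  y = -1: the earlier basis element becomes x - 5 = 0, giving x = 5 — point (5, -1).
  y = 4/3: the earlier basis element becomes x - 5 = 0, giving x = 5 — point (5, 4/3).
Substituting each solution back into the original system confirms all equations vanish.

{(5, -1), (5, 4/3)}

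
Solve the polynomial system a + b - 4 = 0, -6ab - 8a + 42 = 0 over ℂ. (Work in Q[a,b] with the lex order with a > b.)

{(3, 1), (7/3, 5/3)}

Compute a lex Gröbner basis by Buchberger's algorithm.
f_1 = a + b - 4, LT = a.
f_2 = -6ab - 8a + 42, LT = ab.

S(f_1,f_2): lcm = ab. S = -4/3a + b^2 - 4b + 7.
  leading term a: subtract (-4/3)·f_1 from -4/3a + b^2 - 4b + 7 → b^2 - 8/3b + 5/3
  leading term b^2: no divisor's leading term divides it; move b^2 to the remainder.
  leading term b: no divisor's leading term divides it; move -8/3b to the remainder.
  leading term 1: no divisor's leading term divides it; move 5/3 to the remainder.
  remainder b^2 - 8/3b + 5/3 ≠ 0; add h_3 = b^2 - 8/3b + 5/3 to the basis.

The other S-polynomials (S(f_1,h_3), S(f_2,h_3)) all reduce to 0 modulo the current basis, so we have a Gröbner basis.
Inter-reduce: drop elements whose leading term is divisible by another's, tail-reduce, and make monic.
Reduced Gröbner basis: {a + b - 4, b^2 - 8/3b + 5/3}.

The lex basis is triangular: the last element involves only b. Solving b^2 - 8/3b + 5/3 = 0 gives b ∈ {1, 5/3}; substituting each value into the earlier elements determines the remaining variables.
  b = 1: the earlier basis element becomes a - 3 = 0, giving a = 3 — point (3, 1).
  b = 5/3: the earlier basis element becomes a - 7/3 = 0, giving a = 7/3 — point (7/3, 5/3).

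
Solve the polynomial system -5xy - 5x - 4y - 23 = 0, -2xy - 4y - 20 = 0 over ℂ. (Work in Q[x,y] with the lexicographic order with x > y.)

{(2/5, -25/6), (3, -2)}

Compute a lex Gröbner basis by Buchberger's algorithm.
f_1 = -5xy - 5x - 4y - 23, LT = xy.
f_2 = -2xy - 4y - 20, LT = xy.

S(f_1,f_2): lcm = xy. S = x - 6/5y - 27/5.
  leading term x: no divisor's leading term divides it; move x to the remainder.
  leading term y: no divisor's leading term divides it; move -6/5y to the remainder.
  leading term 1: no divisor's leading term divides it; move -27/5 to the remainder.
  remainder x - 6/5y - 27/5 ≠ 0; add h_3 = x - 6/5y - 27/5 to the basis.

S(f_1,h_3): lcm = xy. S = x + 6/5y^2 + 31/5y + 23/5.
  leading term x: subtract (1)·h_3 from x + 6/5y^2 + 31/5y + 23/5 → 6/5y^2 + 37/5y + 10
  leading term y^2: no divisor's leading term divides it; move 6/5y^2 to the remainder.
  leading term y: no divisor's leading term divides it; move 37/5y to the remainder.
  leading term 1: no divisor's leading term divides it; move 10 to the remainder.
  remainder 6/5y^2 + 37/5y + 10 ≠ 0; add h_4 = 6/5y^2 + 37/5y + 10 to the basis.

The other S-polynomials (S(f_2,h_3), S(f_1,h_4), S(f_2,h_4), S(h_3,h_4)) all reduce to 0 modulo the current basis, so we have a Gröbner basis.
Inter-reduce: drop elements whose leading term is divisible by another's, tail-reduce, and make monic.
Reduced Gröbner basis: {x - 6/5y - 27/5, y^2 + 37/6y + 25/3}.

Since the basis is lex-ordered, y^2 + 37/6y + 25/3 is univariate in y. Its roots are {-25/6, -2}. Back-substituting each root into the other basis elements fixes the other coordinates.
  y = -25/6: the earlier basis element becomes x - 2/5 = 0, giving x = 2/5 — point (2/5, -25/6).
  y = -2: the earlier basis element becomes x - 3 = 0, giving x = 3 — point (3, -2).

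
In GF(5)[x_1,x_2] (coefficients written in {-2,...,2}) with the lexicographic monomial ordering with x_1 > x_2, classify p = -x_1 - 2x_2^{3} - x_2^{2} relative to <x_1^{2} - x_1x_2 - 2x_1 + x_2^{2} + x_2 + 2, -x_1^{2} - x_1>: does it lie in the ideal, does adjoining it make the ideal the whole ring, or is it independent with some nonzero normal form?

First compute the reduced Gröbner basis of I by Buchberger's algorithm.
f_1 = x_1^{2} - x_1x_2 - 2x_1 + x_2^{2} + x_2 + 2, LT = x_1^{2}.
f_2 = -x_1^{2} - x_1, LT = x_1^{2}.

S(f_1,f_2): lcm = x_1^{2}. S = -x_1x_2 + 2x_1 + x_2^{2} + x_2 + 2.
  leading term x_1x_2: no divisor's leading term divides it; move -x_1x_2 to the remainder.
  leading term x_1: no divisor's leading term divides it; move 2x_1 to the remainder.
  leading term x_2^{2}: no divisor's leading term divides it; move x_2^{2} to the remainder.
  leading term x_2: no divisor's leading term divides it; move x_2 to the remainder.
  leading term 1: no divisor's leading term divides it; move 2 to the remainder.
  remainder -x_1x_2 + 2x_1 + x_2^{2} + x_2 + 2 ≠ 0; add h_3 = -x_1x_2 + 2x_1 + x_2^{2} + x_2 + 2 to the basis.

S(f_1,h_3): lcm = x_1^{2}x_2. S = 2x_1^{2} - x_1x_2 + 2x_1 + x_2^{3} + x_2^{2} + 2x_2.
  leading term x_1^{2}: subtract (2)·f_1 from 2x_1^{2} - x_1x_2 + 2x_1 + x_2^{3} + x_2^{2} + 2x_2 → x_1x_2 + x_1 + x_2^{3} - x_2^{2} + 1
  leading term x_1x_2: subtract (-1)·h_3 from x_1x_2 + x_1 + x_2^{3} - x_2^{2} + 1 → -2x_1 + x_2^{3} + x_2 - 2
  leading term x_1: no divisor's leading term divides it; move -2x_1 to the remainder.
  leading term x_2^{3}: no divisor's leading term divides it; move x_2^{3} to the remainder.
  leading term x_2: no divisor's leading term divides it; move x_2 to the remainder.
  leading term 1: no divisor's leading term divides it; move -2 to the remainder.
  remainder -2x_1 + x_2^{3} + x_2 - 2 ≠ 0; add h_4 = -2x_1 + x_2^{3} + x_2 - 2 to the basis.

S(f_1,h_4): lcm = x_1^{2}. S = -2x_1x_2^{3} + 2x_1x_2 + 2x_1 + x_2^{2} + x_2 + 2.
  leading term x_1x_2^{3}: subtract (2x_2^{2})·h_3 from -2x_1x_2^{3} + 2x_1x_2 + 2x_1 + x_2^{2} + x_2 + 2 → x_1x_2^{2} + 2x_1x_2 + 2x_1 - 2x_2^{4} - 2x_2^{3} + 2x_2^{2} + x_2 + 2
  leading term x_1x_2^{2}: subtract (-x_2)·h_3 from x_1x_2^{2} + 2x_1x_2 + 2x_1 - 2x_2^{4} - 2x_2^{3} + 2x_2^{2} + x_2 + 2 → -x_1x_2 + 2x_1 - 2x_2^{4} - x_2^{3} - 2x_2^{2} - 2x_2 + 2
  leading term x_1x_2: subtract (1)·h_3 from -x_1x_2 + 2x_1 - 2x_2^{4} - x_2^{3} - 2x_2^{2} - 2x_2 + 2 → -2x_2^{4} - x_2^{3} + 2x_2^{2} + 2x_2
  leading term x_2^{4}: no divisor's leading term divides it; move -2x_2^{4} to the remainder.
  leading term x_2^{3}: no divisor's leading term divides it; move -x_2^{3} to the remainder.
  leading term x_2^{2}: no divisor's leading term divides it; move 2x_2^{2} to the remainder.
  leading term x_2: no divisor's leading term divides it; move 2x_2 to the remainder.
  remainder -2x_2^{4} - x_2^{3} + 2x_2^{2} + 2x_2 ≠ 0; add h_5 = -2x_2^{4} - x_2^{3} + 2x_2^{2} + 2x_2 to the basis.

The other S-polynomials (S(f_2,h_3), S(f_2,h_4), S(h_3,h_4), S(f_1,h_5), S(f_2,h_5), S(h_3,h_5), S(h_4,h_5)) all reduce to 0 modulo the current basis, so we have a Gröbner basis.
Inter-reduce: drop elements whose leading term is divisible by another's, tail-reduce, and make monic.
Reduced Gröbner basis: {x_1 + 2x_2^{3} + 2x_2 + 1, x_2^{4} - 2x_2^{3} - x_2^{2} - x_2}.
Label its elements g_1 = x_1 + 2x_2^{3} + 2x_2 + 1, g_2 = x_2^{4} - 2x_2^{3} - x_2^{2} - x_2.

Reduce p = -x_1 - 2x_2^{3} - x_2^{2} modulo G:
  leading term x_1: subtract (-1)·g_1 from -x_1 - 2x_2^{3} - x_2^{2} → -x_2^{2} + 2x_2 + 1
  leading term x_2^{2}: no divisor's leading term divides it; move -x_2^{2} to the remainder.
  leading term x_2: no divisor's leading term divides it; move 2x_2 to the remainder.
  leading term 1: no divisor's leading term divides it; move 1 to the remainder.
  normal form = -x_2^{2} + 2x_2 + 1.
The normal form is nonzero, so p ∉ I. Since p minus its normal form lies in I, I + (p) = I + (r) where r = -x_2^{2} + 2x_2 + 1; decide whether this ideal is the whole ring.
Run Buchberger on G together with r (pairs among the g_i already reduce to 0 since G is a Gröbner basis):
g_1 = x_1 + 2x_2^{3} + 2x_2 + 1, LT = x_1.
g_2 = x_2^{4} - 2x_2^{3} - x_2^{2} - x_2, LT = x_2^{4}.
r = -x_2^{2} + 2x_2 + 1, LT = x_2^{2}.

S(g_2,r): lcm = x_2^{4}. S = -x_2.
  leading term x_2: no divisor's leading term divides it; move -x_2 to the remainder.
  remainder -x_2 ≠ 0; add m_4 = -x_2 to the basis.

S(r,m_4): lcm = x_2^{2}. S = -2x_2 - 1.
  leading term x_2: subtract (2)·m_4 from -2x_2 - 1 → -1
  leading term 1: no divisor's leading term divides it; move -1 to the remainder.
  remainder -1 ≠ 0; add m_5 = -1 to the basis.

The other S-polynomials (S(g_1,g_2), S(g_1,r), S(g_1,m_4), S(g_2,m_4), S(g_1,m_5), S(g_2,m_5), S(r,m_5), S(m_4,m_5)) all reduce to 0 modulo the current basis, so we have a Gröbner basis.
Inter-reduce: drop elements whose leading term is divisible by another's, tail-reduce, and make monic.
Reduced Gröbner basis: {1}.
The reduced Gröbner basis of I + (p) is {1}: the ideal is the whole ring, so the enlarged system has no common solution — adjoining p is inconsistent.

The remainder on division by a Gröbner basis is unique — it is the normal form.

Adjoining -x_1 - 2x_2^{3} - x_2^{2} makes the ideal the whole ring: the system is inconsistent.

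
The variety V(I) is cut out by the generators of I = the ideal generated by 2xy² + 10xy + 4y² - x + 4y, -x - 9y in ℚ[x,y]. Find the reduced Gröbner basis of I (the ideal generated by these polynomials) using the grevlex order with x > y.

G = {y³ + 43/9y² - 13/18y, x + 9y}

f_1 = 2xy² + 10xy + 4y² - x + 4y, LT = xy².
f_2 = -x - 9y, LT = x.

S(f_1,f_2): lcm = xy². S = -9y³ + 5xy + 2y² - ½x + 2y.
  leading term y³: no divisor's leading term divides it; move -9y³ to the remainder.
  leading term xy: subtract (-5y)·f_2 from 5xy + 2y² - ½x + 2y → -43y² - ½x + 2y
  leading term y²: no divisor's leading term divides it; move -43y² to the remainder.
  leading term x: subtract (½)·f_2 from -½x + 2y → 13/2y
  leading term y: no divisor's leading term divides it; move 13/2y to the remainder.
  remainder -9y³ - 43y² + 13/2y ≠ 0; add g_3 = -9y³ - 43y² + 13/2y to the basis.

The other S-polynomials (S(f_1,g_3), S(f_2,g_3)) all reduce to 0 modulo the current basis, so we have a Gröbner basis.
Inter-reduce: drop elements whose leading term is divisible by another's, tail-reduce, and make monic.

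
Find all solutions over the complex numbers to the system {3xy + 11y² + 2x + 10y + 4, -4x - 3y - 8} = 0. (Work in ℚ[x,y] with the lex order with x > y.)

Compute a lex Gröbner basis by Buchberger's algorithm.
f_1 = 3xy + 2x + 11y² + 10y + 4, LT = xy.
f_2 = -4x - 3y - 8, LT = x.

S(f_1,f_2): lcm = xy. S = ⅔x + 35/12y² + 4/3y + 4/3.
  leading term x: subtract (-⅙)·f_2 from ⅔x + 35/12y² + 4/3y + 4/3 → 35/12y² + ⅚y
  leading term y²: no divisor's leading term divides it; move 35/12y² to the remainder.
  leading term y: no divisor's leading term divides it; move ⅚y to the remainder.
  remainder 35/12y² + ⅚y ≠ 0; add h_3 = 35/12y² + ⅚y to the basis.

The other S-polynomials (S(f_1,h_3), S(f_2,h_3)) all reduce to 0 modulo the current basis, so we have a Gröbner basis.
Inter-reduce: drop elements whose leading term is divisible by another's, tail-reduce, and make monic.
Reduced Gröbner basis: {x + ¾y + 2, y² + 2/7y}.

Elimination: the polynomial y² + 2/7y lies in the elimination ideal for y, so y ∈ {-2/7, 0}. For each such y, the remaining basis elements (now univariate) give the rest of the solution.
  y = -2/7: the earlier basis element becomes x + 25/14 = 0, giving x = -25/14 — point (-25/14, -2/7).
  y = 0: the earlier basis element becomes x + 2 = 0, giving x = -2 — point (-2, 0).
Substituting each solution back into the original system confirms all equations vanish.
This is the nonlinear analogue of row-reducing a linear system.

{(-25/14, -2/7), (-2, 0)}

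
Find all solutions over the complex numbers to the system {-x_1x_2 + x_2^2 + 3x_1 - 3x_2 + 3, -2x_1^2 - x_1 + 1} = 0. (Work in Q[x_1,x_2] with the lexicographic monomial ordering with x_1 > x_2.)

{(-1, 0), (-1, 2), (1/2, 7/4 - sqrt(23)*I/4), (1/2, 7/4 + sqrt(23)*I/4)}

Compute a lex Gröbner basis by Buchberger's algorithm.
f_1 = -x_1x_2 + 3x_1 + x_2^2 - 3x_2 + 3, LT = x_1x_2.
f_2 = -2x_1^2 - x_1 + 1, LT = x_1^2.

S(f_1,f_2): lcm = x_1^2x_2. S = -3x_1^2 - x_1x_2^2 + 5/2x_1x_2 - 3x_1 + 1/2x_2.
  leading term x_1^2: subtract (3/2)·f_2 from -3x_1^2 - x_1x_2^2 + 5/2x_1x_2 - 3x_1 + 1/2x_2 → -x_1x_2^2 + 5/2x_1x_2 - 3/2x_1 + 1/2x_2 - 3/2
  leading term x_1x_2^2: subtract (x_2)·f_1 from -x_1x_2^2 + 5/2x_1x_2 - 3/2x_1 + 1/2x_2 - 3/2 → -1/2x_1x_2 - 3/2x_1 - x_2^3 + 3x_2^2 - 5/2x_2 - 3/2
  leading term x_1x_2: subtract (1/2)·f_1 from -1/2x_1x_2 - 3/2x_1 - x_2^3 + 3x_2^2 - 5/2x_2 - 3/2 → -3x_1 - x_2^3 + 5/2x_2^2 - x_2 - 3
  leading term x_1: no divisor's leading term divides it; move -3x_1 to the remainder.
  leading term x_2^3: no divisor's leading term divides it; move -x_2^3 to the remainder.
  leading term x_2^2: no divisor's leading term divides it; move 5/2x_2^2 to the remainder.
  leading term x_2: no divisor's leading term divides it; move -x_2 to the remainder.
  leading term 1: no divisor's leading term divides it; move -3 to the remainder.
  remainder -3x_1 - x_2^3 + 5/2x_2^2 - x_2 - 3 ≠ 0; add h_3 = -3x_1 - x_2^3 + 5/2x_2^2 - x_2 - 3 to the basis.

S(f_1,h_3): lcm = x_1x_2. S = -3x_1 - 1/3x_2^4 + 5/6x_2^3 - 4/3x_2^2 + 2x_2 - 3.
  leading term x_1: subtract (1)·h_3 from -3x_1 - 1/3x_2^4 + 5/6x_2^3 - 4/3x_2^2 + 2x_2 - 3 → -1/3x_2^4 + 11/6x_2^3 - 23/6x_2^2 + 3x_2
  leading term x_2^4: no divisor's leading term divides it; move -1/3x_2^4 to the remainder.
  leading term x_2^3: no divisor's leading term divides it; move 11/6x_2^3 to the remainder.
  leading term x_2^2: no divisor's leading term divides it; move -23/6x_2^2 to the remainder.
  leading term x_2: no divisor's leading term divides it; move 3x_2 to the remainder.
  remainder -1/3x_2^4 + 11/6x_2^3 - 23/6x_2^2 + 3x_2 ≠ 0; add h_4 = -1/3x_2^4 + 11/6x_2^3 - 23/6x_2^2 + 3x_2 to the basis.

The other S-polynomials (S(f_2,h_3), S(f_1,h_4), S(f_2,h_4), S(h_3,h_4)) all reduce to 0 modulo the current basis, so we have a Gröbner basis.
Inter-reduce: drop elements whose leading term is divisible by another's, tail-reduce, and make monic.
Reduced Gröbner basis: {x_1 + 1/3x_2^3 - 5/6x_2^2 + 1/3x_2 + 1, x_2^4 - 11/2x_2^3 + 23/2x_2^2 - 9x_2}.

Since the basis is lex-ordered, x_2^4 - 11/2x_2^3 + 23/2x_2^2 - 9x_2 is univariate in x_2. Its roots are {0, 2, 7/4 - sqrt(23)*I/4, 7/4 + sqrt(23)*I/4}. Back-substituting each root into the other basis elements fixes the other coordinates.
  x_2 = 0: the earlier basis element becomes x_1 + 1 = 0, giving x_1 = -1 — point (-1, 0).
  x_2 = 2: the earlier basis element becomes x_1 + 1 = 0, giving x_1 = -1 — point (-1, 2).
  x_2 = 7/4 - sqrt(23)*I/4: the earlier basis element becomes x_1 - 1/2 = 0, giving x_1 = 1/2 — point (1/2, 7/4 - sqrt(23)*I/4).
  x_2 = 7/4 + sqrt(23)*I/4: the earlier basis element becomes x_1 - 1/2 = 0, giving x_1 = 1/2 — point (1/2, 7/4 + sqrt(23)*I/4).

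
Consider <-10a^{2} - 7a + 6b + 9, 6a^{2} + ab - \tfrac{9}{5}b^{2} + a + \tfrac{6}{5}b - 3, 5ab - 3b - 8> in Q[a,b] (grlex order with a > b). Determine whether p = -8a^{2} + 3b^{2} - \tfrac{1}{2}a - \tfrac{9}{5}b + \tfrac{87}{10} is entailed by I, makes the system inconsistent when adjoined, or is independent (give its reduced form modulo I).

Adjoining -8a^{2} + 3b^{2} - \tfrac{1}{2}a - \tfrac{9}{5}b + \tfrac{87}{10} makes the ideal the whole ring: the system is inconsistent.

First compute the reduced Gröbner basis of I by Buchberger's algorithm.
f_1 = -10a^{2} - 7a + 6b + 9, LT = a^{2}.
f_2 = 6a^{2} + ab - \tfrac{9}{5}b^{2} + a + \tfrac{6}{5}b - 3, LT = a^{2}.
f_3 = 5ab - 3b - 8, LT = ab.

S(f_1,f_2): lcm = a^{2}. S = -\tfrac{1}{6}ab + \tfrac{3}{10}b^{2} + \tfrac{8}{15}a - \tfrac{4}{5}b - \tfrac{2}{5}.
  leading term ab: subtract (-\tfrac{1}{30})·f_3 from -\tfrac{1}{6}ab + \tfrac{3}{10}b^{2} + \tfrac{8}{15}a - \tfrac{4}{5}b - \tfrac{2}{5} → \tfrac{3}{10}b^{2} + \tfrac{8}{15}a - \tfrac{9}{10}b - \tfrac{2}{3}
  leading term b^{2}: no divisor's leading term divides it; move \tfrac{3}{10}b^{2} to the remainder.
  leading term a: no divisor's leading term divides it; move \tfrac{8}{15}a to the remainder.
  leading term b: no divisor's leading term divides it; move -\tfrac{9}{10}b to the remainder.
  leading term 1: no divisor's leading term divides it; move -\tfrac{2}{3} to the remainder.
  remainder \tfrac{3}{10}b^{2} + \tfrac{8}{15}a - \tfrac{9}{10}b - \tfrac{2}{3} ≠ 0; add h_4 = \tfrac{3}{10}b^{2} + \tfrac{8}{15}a - \tfrac{9}{10}b - \tfrac{2}{3} to the basis.

S(f_1,f_3): lcm = a^{2}b. S = \tfrac{13}{10}ab - \tfrac{3}{5}b^{2} + \tfrac{8}{5}a - \tfrac{9}{10}b.
  leading term ab: subtract (\tfrac{13}{50})·f_3 from \tfrac{13}{10}ab - \tfrac{3}{5}b^{2} + \tfrac{8}{5}a - \tfrac{9}{10}b → -\tfrac{3}{5}b^{2} + \tfrac{8}{5}a - \tfrac{3}{25}b + \tfrac{52}{25}
  leading term b^{2}: subtract (-2)·h_4 from -\tfrac{3}{5}b^{2} + \tfrac{8}{5}a - \tfrac{3}{25}b + \tfrac{52}{25} → \tfrac{8}{3}a - \tfrac{48}{25}b + \tfrac{56}{75}
  leading term a: no divisor's leading term divides it; move \tfrac{8}{3}a to the remainder.
  leading term b: no divisor's leading term divides it; move -\tfrac{48}{25}b to the remainder.
  leading term 1: no divisor's leading term divides it; move \tfrac{56}{75} to the remainder.
  remainder \tfrac{8}{3}a - \tfrac{48}{25}b + \tfrac{56}{75} ≠ 0; add h_5 = \tfrac{8}{3}a - \tfrac{48}{25}b + \tfrac{56}{75} to the basis.

S(f_3,h_4): lcm = ab^{2}. S = -\tfrac{16}{9}a^{2} + 3ab - \tfrac{3}{5}b^{2} + \tfrac{20}{9}a - \tfrac{8}{5}b.
  leading term a^{2}: subtract (\tfrac{8}{45})·f_1 from -\tfrac{16}{9}a^{2} + 3ab - \tfrac{3}{5}b^{2} + \tfrac{20}{9}a - \tfrac{8}{5}b → 3ab - \tfrac{3}{5}b^{2} + \tfrac{52}{15}a - \tfrac{8}{3}b - \tfrac{8}{5}
  leading term ab: subtract (\tfrac{3}{5})·f_3 from 3ab - \tfrac{3}{5}b^{2} + \tfrac{52}{15}a - \tfrac{8}{3}b - \tfrac{8}{5} → -\tfrac{3}{5}b^{2} + \tfrac{52}{15}a - \tfrac{13}{15}b + \tfrac{16}{5}
  leading term b^{2}: subtract (-2)·h_4 from -\tfrac{3}{5}b^{2} + \tfrac{52}{15}a - \tfrac{13}{15}b + \tfrac{16}{5} → \tfrac{68}{15}a - \tfrac{8}{3}b + \tfrac{28}{15}
  leading term a: subtract (\tfrac{17}{10})·h_5 from \tfrac{68}{15}a - \tfrac{8}{3}b + \tfrac{28}{15} → \tfrac{224}{375}b + \tfrac{224}{375}
  leading term b: no divisor's leading term divides it; move \tfrac{224}{375}b to the remainder.
  leading term 1: no divisor's leading term divides it; move \tfrac{224}{375} to the remainder.
  remainder \tfrac{224}{375}b + \tfrac{224}{375} ≠ 0; add h_6 = \tfrac{224}{375}b + \tfrac{224}{375} to the basis.

The other S-polynomials (S(f_2,f_3), S(f_1,h_4), S(f_2,h_4), S(f_1,h_5), S(f_2,h_5), S(f_3,h_5), S(h_4,h_5), S(f_1,h_6), S(f_2,h_6), S(f_3,h_6), S(h_4,h_6), S(h_5,h_6)) all reduce to 0 modulo the current basis, so we have a Gröbner basis.
Inter-reduce: drop elements whose leading term is divisible by another's, tail-reduce, and make monic.
Reduced Gröbner basis: {a + 1, b + 1}.
Label its elements g_1 = a + 1, g_2 = b + 1.

Reduce p = -8a^{2} + 3b^{2} - \tfrac{1}{2}a - \tfrac{9}{5}b + \tfrac{87}{10} modulo G:
  leading term a^{2}: subtract (-8a)·g_1 from -8a^{2} + 3b^{2} - \tfrac{1}{2}a - \tfrac{9}{5}b + \tfrac{87}{10} → 3b^{2} + \tfrac{15}{2}a - \tfrac{9}{5}b + \tfrac{87}{10}
  leading term b^{2}: subtract (3b)·g_2 from 3b^{2} + \tfrac{15}{2}a - \tfrac{9}{5}b + \tfrac{87}{10} → \tfrac{15}{2}a - \tfrac{24}{5}b + \tfrac{87}{10}
  leading term a: subtract (\tfrac{15}{2})·g_1 from \tfrac{15}{2}a - \tfrac{24}{5}b + \tfrac{87}{10} → -\tfrac{24}{5}b + \tfrac{6}{5}
  leading term b: subtract (-\tfrac{24}{5})·g_2 from -\tfrac{24}{5}b + \tfrac{6}{5} → 6
  leading term 1: no divisor's leading term divides it; move 6 to the remainder.
  normal form = 6.
The normal form is nonzero, so p ∉ I. Since p minus its normal form lies in I, I + (p) = I + (r) where r = 6; decide whether this ideal is the whole ring.
Here r = 6 is a nonzero constant, hence a unit: 1 ∈ I + (p), the Gröbner basis of I + (p) is {1}, and the enlarged system has no common solution — adjoining p is inconsistent.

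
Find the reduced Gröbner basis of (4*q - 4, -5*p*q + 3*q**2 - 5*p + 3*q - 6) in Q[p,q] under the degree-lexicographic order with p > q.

G = {p, q - 1}

The reduced Gröbner basis is the canonical form of the ideal for this ordering.

f_1 = 4*q - 4, LT = q.
f_2 = -5*p*q + 3*q**2 - 5*p + 3*q - 6, LT = p*q.

S(f_1,f_2): lcm = p*q. S = 3/5*q**2 - 2*p + 3/5*q - 6/5.
  reduce S modulo (f_1, f_2):
  remainder -2*p ≠ 0; add g_3 = -2*p to the basis.

The other S-polynomials (S(f_1,g_3), S(f_2,g_3)) all reduce to 0 modulo the current basis, so we have a Gröbner basis.
Inter-reduce: drop elements whose leading term is divisible by another's, tail-reduce, and make monic.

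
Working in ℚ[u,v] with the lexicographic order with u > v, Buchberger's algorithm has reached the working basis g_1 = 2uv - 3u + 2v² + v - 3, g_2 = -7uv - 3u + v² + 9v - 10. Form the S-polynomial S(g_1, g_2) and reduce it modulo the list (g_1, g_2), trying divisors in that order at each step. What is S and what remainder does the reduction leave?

lcm(LM(g_1), LM(g_2)) = uv.
S = (lcm/LT(g_1))·g_1 − (lcm/LT(g_2))·g_2 = -27/14u + 8/7v² + 25/14v - 41/14.
Reduce S modulo (g_1, g_2) in that order:
  leading term u: no divisor's leading term divides it; move -27/14u to the remainder.
  leading term v²: no divisor's leading term divides it; move 8/7v² to the remainder.
  leading term v: no divisor's leading term divides it; move 25/14v to the remainder.
  leading term 1: no divisor's leading term divides it; move -41/14 to the remainder.
The remainder -27/14u + 8/7v² + 25/14v - 41/14 is nonzero, so it would be added as the next basis element.
An S-polynomial is built so that the two leading terms cancel; whether anything survives reduction is exactly the Gröbner-basis criterion.

S(g_1, g_2) = -27/14u + 8/7v² + 25/14v - 41/14; remainder on division = -27/14u + 8/7v² + 25/14v - 41/14.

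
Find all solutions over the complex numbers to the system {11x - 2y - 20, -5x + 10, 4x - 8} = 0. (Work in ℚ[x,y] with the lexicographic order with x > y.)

Compute a lex Gröbner basis by Buchberger's algorithm.
f_1 = 11x - 2y - 20, LT = x.
f_2 = -5x + 10, LT = x.
f_3 = 4x - 8, LT = x.

S(f_1,f_2): lcm = x. S = -2/11y + 2/11.
  reduce S modulo (f_1, f_2, f_3):
  remainder -2/11y + 2/11 ≠ 0; add h_4 = -2/11y + 2/11 to the basis.

The other S-polynomials (S(f_1,f_3), S(f_2,f_3), S(f_1,h_4), S(f_2,h_4), S(f_3,h_4)) all reduce to 0 modulo the current basis, so we have a Gröbner basis.
Inter-reduce: drop elements whose leading term is divisible by another's, tail-reduce, and make monic.
Reduced Gröbner basis: {x - 2, y - 1}.

Since the basis is lex-ordered, y - 1 is univariate in y. Its roots are {1}. Back-substituting each root into the other basis elements fixes the other coordinates.
  y = 1: the earlier basis element becomes x - 2 = 0, giving x = 2 — point (2, 1).

{(2, 1)}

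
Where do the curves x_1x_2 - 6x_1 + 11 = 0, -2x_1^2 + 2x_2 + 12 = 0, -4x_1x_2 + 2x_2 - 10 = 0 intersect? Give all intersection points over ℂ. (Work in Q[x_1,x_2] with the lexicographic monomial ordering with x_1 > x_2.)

Compute a lex Gröbner basis by Buchberger's algorithm.
f_1 = x_1x_2 - 6x_1 + 11, LT = x_1x_2.
f_2 = -2x_1^2 + 2x_2 + 12, LT = x_1^2.
f_3 = -4x_1x_2 + 2x_2 - 10, LT = x_1x_2.

S(f_1,f_2): lcm = x_1^2x_2. S = -6x_1^2 + 11x_1 + x_2^2 + 6x_2.
  reduce S modulo (f_1, f_2, f_3):
  remainder 11x_1 + x_2^2 - 36 ≠ 0; add h_4 = 11x_1 + x_2^2 - 36 to the basis.

S(f_1,f_3): lcm = x_1x_2. S = -6x_1 + 1/2x_2 + 17/2.
  reduce S modulo (f_1, f_2, f_3, h_4):
  remainder 6/11x_2^2 + 1/2x_2 - 245/22 ≠ 0; add h_5 = 6/11x_2^2 + 1/2x_2 - 245/22 to the basis.

S(f_2,f_3): lcm = x_1^2x_2. S = 1/2x_1x_2 - 5/2x_1 - x_2^2 - 6x_2.
  reduce S modulo (f_1, f_2, f_3, h_4, h_5):
  remainder -121/24x_2 - 605/24 ≠ 0; add h_6 = -121/24x_2 - 605/24 to the basis.

The other S-polynomials (S(f_1,h_4), S(f_2,h_4), S(f_3,h_4), S(f_1,h_5), S(f_2,h_5), S(f_3,h_5), S(h_4,h_5), S(f_1,h_6), S(f_2,h_6), S(f_3,h_6), S(h_4,h_6), S(h_5,h_6)) all reduce to 0 modulo the current basis, so we have a Gröbner basis.
Inter-reduce: drop elements whose leading term is divisible by another's, tail-reduce, and make monic.
Reduced Gröbner basis: {x_1 - 1, x_2 + 5}.

A lex Gröbner basis eliminates variables successively. Here x_2 + 5 depends only on x_2, with roots {-5}; lifting each root through the earlier basis elements recovers the full solutions.
  x_2 = -5: the earlier basis element becomes x_1 - 1 = 0, giving x_1 = 1 — point (1, -5).
A lex Gröbner basis triangularizes the system, enabling back-substitution.

{(1, -5)}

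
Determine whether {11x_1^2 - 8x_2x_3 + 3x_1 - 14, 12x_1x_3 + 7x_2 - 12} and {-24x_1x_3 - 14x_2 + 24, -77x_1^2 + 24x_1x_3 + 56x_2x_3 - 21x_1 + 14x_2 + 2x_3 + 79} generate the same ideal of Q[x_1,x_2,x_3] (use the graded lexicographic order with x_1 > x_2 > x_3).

Since reduced Gröbner bases are canonical representatives of ideals under a given ordering, it suffices to compute and compare them.
Buchberger on the first generating set:
f_1 = 11x_1^2 - 8x_2x_3 + 3x_1 - 14, LT = x_1^2.
f_2 = 12x_1x_3 + 7x_2 - 12, LT = x_1x_3.

S(f_1,f_2): lcm = x_1^2x_3. S = -8/11x_2x_3^2 - 7/12x_1x_2 + 3/11x_1x_3 + x_1 - 14/11x_3.
  reduce S modulo (f_1, f_2):
  remainder -8/11x_2x_3^2 - 7/12x_1x_2 + x_1 - 7/44x_2 - 14/11x_3 + 3/11 ≠ 0; add g_3 = -8/11x_2x_3^2 - 7/12x_1x_2 + x_1 - 7/44x_2 - 14/11x_3 + 3/11 to the basis.

The other S-polynomials (S(f_1,g_3), S(f_2,g_3)) all reduce to 0 modulo the current basis, so we have a Gröbner basis.
Inter-reduce: drop elements whose leading term is divisible by another's, tail-reduce, and make monic.
Reduced Gröbner basis: {x_2x_3^2 + 77/96x_1x_2 - 11/8x_1 + 7/32x_2 + 7/4x_3 - 3/8, x_1^2 - 8/11x_2x_3 + 3/11x_1 - 14/11, x_1x_3 + 7/12x_2 - 1}.

Buchberger on the second generating set:
h_1 = -24x_1x_3 - 14x_2 + 24, LT = x_1x_3.
h_2 = -77x_1^2 + 24x_1x_3 + 56x_2x_3 - 21x_1 + 14x_2 + 2x_3 + 79, LT = x_1^2.

S(h_1,h_2): lcm = x_1^2x_3. S = 24/77x_1x_3^2 + 8/11x_2x_3^2 + 7/12x_1x_2 - 3/11x_1x_3 + 2/11x_2x_3 + 2/77x_3^2 - x_1 + 79/77x_3.
  reduce S modulo (h_1, h_2):
  remainder 8/11x_2x_3^2 + 7/12x_1x_2 + 2/77x_3^2 - x_1 + 7/44x_2 + 103/77x_3 - 3/11 ≠ 0; add k_3 = 8/11x_2x_3^2 + 7/12x_1x_2 + 2/77x_3^2 - x_1 + 7/44x_2 + 103/77x_3 - 3/11 to the basis.

The other S-polynomials (S(h_1,k_3), S(h_2,k_3)) all reduce to 0 modulo the current basis, so we have a Gröbner basis.
Inter-reduce: drop elements whose leading term is divisible by another's, tail-reduce, and make monic.
Reduced Gröbner basis: {x_2x_3^2 + 77/96x_1x_2 + 1/28x_3^2 - 11/8x_1 + 7/32x_2 + 103/56x_3 - 3/8, x_1^2 - 8/11x_2x_3 + 3/11x_1 - 2/77x_3 - 103/77, x_1x_3 + 7/12x_2 - 1}.

Since the reduced bases disagree, the two ideals are not the same.
The same test decides containment: I ⊆ J iff every generator of I reduces to 0 modulo a Gröbner basis of J.

No, the ideals differ.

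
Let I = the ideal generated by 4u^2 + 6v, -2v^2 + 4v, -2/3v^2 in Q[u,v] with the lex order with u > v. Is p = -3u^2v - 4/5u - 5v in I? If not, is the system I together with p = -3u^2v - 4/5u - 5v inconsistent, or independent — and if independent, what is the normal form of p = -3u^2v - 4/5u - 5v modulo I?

First compute the reduced Gröbner basis of I by Buchberger's algorithm.
f_1 = 4u^2 + 6v, LT = u^2.
f_2 = -2v^2 + 4v, LT = v^2.
f_3 = -2/3v^2, LT = v^2.

S(f_2,f_3): lcm = v^2. S = -2v.
  leading term v: no divisor's leading term divides it; move -2v to the remainder.
  remainder -2v ≠ 0; add h_4 = -2v to the basis.

The other S-polynomials (S(f_1,f_2), S(f_1,f_3), S(f_1,h_4), S(f_2,h_4), S(f_3,h_4)) all reduce to 0 modulo the current basis, so we have a Gröbner basis.
Inter-reduce: drop elements whose leading term is divisible by another's, tail-reduce, and make monic.
Reduced Gröbner basis: {u^2, v}.
Label its elements g_1 = u^2, g_2 = v.

Reduce p = -3u^2v - 4/5u - 5v modulo G:
  leading term u^2v: subtract (-3v)·g_1 from -3u^2v - 4/5u - 5v → -4/5u - 5v
  leading term u: no divisor's leading term divides it; move -4/5u to the remainder.
  leading term v: subtract (-5)·g_2 from -5v → 0
  normal form = -4/5u.
The normal form is nonzero, so p ∉ I. Since p minus its normal form lies in I, I + (p) = I + (r) where r = -4/5u; decide whether this ideal is the whole ring.
Run Buchberger on G together with r (pairs among the g_i already reduce to 0 since G is a Gröbner basis):
g_1 = u^2, LT = u^2.
g_2 = v, LT = v.
r = -4/5u, LT = u.

The S-polynomials (S(g_1,g_2), S(g_1,r), S(g_2,r)) all reduce to 0 modulo the current basis, so we have a Gröbner basis.
Inter-reduce: drop elements whose leading term is divisible by another's, tail-reduce, and make monic.
Reduced Gröbner basis: {u, v}.
The reduced Gröbner basis of I + (p) is {u, v} ≠ {1}, a proper ideal, so the enlarged system stays consistent: p is independent of I, with normal form -4/5u.

The remainder on division by a Gröbner basis is unique — it is the normal form.

-3u^2v - 4/5u - 5v is independent of I; its normal form modulo I is -4/5u.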